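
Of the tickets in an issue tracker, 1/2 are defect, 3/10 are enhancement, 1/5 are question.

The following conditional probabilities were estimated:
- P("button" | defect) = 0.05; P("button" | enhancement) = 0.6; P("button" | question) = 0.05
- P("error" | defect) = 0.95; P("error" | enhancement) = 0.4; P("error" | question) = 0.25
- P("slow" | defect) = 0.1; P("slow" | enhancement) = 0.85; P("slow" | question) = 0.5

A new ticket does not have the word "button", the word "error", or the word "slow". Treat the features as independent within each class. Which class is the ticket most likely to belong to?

question

defect: 0.5 × (1−0.05) × (1−0.95) × (1−0.1) = 0.021375
enhancement: 0.3 × (1−0.6) × (1−0.4) × (1−0.85) = 0.0108
question: 0.2 × (1−0.05) × (1−0.25) × (1−0.5) = 0.07125
Highest score → question.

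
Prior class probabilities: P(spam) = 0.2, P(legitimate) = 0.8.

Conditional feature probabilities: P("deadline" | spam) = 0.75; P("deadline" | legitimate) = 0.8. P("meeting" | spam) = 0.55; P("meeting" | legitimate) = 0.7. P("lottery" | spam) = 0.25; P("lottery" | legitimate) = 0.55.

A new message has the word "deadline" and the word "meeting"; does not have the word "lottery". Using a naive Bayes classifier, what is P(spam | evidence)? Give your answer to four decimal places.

spam: 0.2 × 0.75 × 0.55 × (1−0.25) = 0.061875
legitimate: 0.8 × 0.8 × 0.7 × (1−0.55) = 0.2016
P(spam | x) = 0.061875 / 0.263475 ≈ 0.2348

0.2348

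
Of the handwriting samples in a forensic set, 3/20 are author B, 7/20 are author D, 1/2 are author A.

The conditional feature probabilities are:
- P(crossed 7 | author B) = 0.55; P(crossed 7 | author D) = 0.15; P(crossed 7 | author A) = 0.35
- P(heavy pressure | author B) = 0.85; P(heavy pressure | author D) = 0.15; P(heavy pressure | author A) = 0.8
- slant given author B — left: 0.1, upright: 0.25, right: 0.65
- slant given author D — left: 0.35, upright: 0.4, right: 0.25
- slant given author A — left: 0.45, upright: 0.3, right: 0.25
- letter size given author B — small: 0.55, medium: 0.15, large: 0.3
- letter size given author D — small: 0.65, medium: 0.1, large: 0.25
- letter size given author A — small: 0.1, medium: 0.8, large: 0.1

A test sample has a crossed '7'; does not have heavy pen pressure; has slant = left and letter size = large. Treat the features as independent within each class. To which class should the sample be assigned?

author D

author B: 0.15 × 0.55 × (1−0.85) × 0.1 × 0.3 = 0.00037125
author D: 0.35 × 0.15 × (1−0.15) × 0.35 × 0.25 = 0.0039046875
author A: 0.5 × 0.35 × (1−0.8) × 0.45 × 0.1 = 0.001575
Highest score → author D.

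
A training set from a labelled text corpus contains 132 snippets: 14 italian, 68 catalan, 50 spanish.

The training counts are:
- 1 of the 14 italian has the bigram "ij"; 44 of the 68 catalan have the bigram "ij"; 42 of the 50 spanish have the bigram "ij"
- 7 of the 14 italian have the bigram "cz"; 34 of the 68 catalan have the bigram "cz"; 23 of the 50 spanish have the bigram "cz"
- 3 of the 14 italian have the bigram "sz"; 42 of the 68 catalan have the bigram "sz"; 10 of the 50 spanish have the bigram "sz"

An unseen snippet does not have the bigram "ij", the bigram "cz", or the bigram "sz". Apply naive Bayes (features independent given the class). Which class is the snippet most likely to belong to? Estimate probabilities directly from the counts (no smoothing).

italian

italian: (14/132) × (13/14) × (7/14) × (11/14) ≈ 0.0386905
catalan: (68/132) × (24/68) × (34/68) × (26/68) ≈ 0.0347594
spanish: (50/132) × (8/50) × (27/50) × (40/50) ≈ 0.0261818
Highest score → italian.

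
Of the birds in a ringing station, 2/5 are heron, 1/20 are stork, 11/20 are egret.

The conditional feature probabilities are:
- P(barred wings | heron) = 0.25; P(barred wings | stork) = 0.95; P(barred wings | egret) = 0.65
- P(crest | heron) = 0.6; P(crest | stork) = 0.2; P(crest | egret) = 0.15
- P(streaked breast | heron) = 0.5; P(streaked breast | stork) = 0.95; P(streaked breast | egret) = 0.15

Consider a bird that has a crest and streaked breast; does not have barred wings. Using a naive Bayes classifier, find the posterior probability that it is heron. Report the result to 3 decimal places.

heron: 0.4 × (1−0.25) × 0.6 × 0.5 = 0.09
stork: 0.05 × (1−0.95) × 0.2 × 0.95 = 0.000475
egret: 0.55 × (1−0.65) × 0.15 × 0.15 = 0.00433125
P(heron | x) = 0.09 / 0.09480625 ≈ 0.949

0.949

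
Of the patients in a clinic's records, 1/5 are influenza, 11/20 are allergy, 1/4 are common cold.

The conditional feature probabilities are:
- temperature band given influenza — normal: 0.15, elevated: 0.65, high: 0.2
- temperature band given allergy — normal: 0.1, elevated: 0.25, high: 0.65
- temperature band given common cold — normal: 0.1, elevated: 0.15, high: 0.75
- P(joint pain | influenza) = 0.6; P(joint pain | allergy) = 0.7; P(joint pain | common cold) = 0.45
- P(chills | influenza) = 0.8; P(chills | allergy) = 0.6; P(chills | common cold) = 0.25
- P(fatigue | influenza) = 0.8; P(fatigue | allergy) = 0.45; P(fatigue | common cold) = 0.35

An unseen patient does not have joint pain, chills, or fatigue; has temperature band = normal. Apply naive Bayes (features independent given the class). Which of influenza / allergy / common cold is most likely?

influenza: 0.2 × 0.15 × (1−0.6) × (1−0.8) × (1−0.8) = 0.00048
allergy: 0.55 × 0.1 × (1−0.7) × (1−0.6) × (1−0.45) = 0.00363
common cold: 0.25 × 0.1 × (1−0.45) × (1−0.25) × (1−0.35) = 0.006703125
Highest score → common cold.

common cold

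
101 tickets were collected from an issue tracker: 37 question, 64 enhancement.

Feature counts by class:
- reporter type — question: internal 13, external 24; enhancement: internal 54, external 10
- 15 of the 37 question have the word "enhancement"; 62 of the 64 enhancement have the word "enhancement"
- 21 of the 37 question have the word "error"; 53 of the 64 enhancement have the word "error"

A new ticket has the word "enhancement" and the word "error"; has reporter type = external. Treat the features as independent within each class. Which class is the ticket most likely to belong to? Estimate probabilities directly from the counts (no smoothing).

enhancement

question: (37/101) × (24/37) × (15/37) × (21/37) ≈ 0.054676
enhancement: (64/101) × (10/64) × (62/64) × (53/64) ≈ 0.0794303
Highest score → enhancement.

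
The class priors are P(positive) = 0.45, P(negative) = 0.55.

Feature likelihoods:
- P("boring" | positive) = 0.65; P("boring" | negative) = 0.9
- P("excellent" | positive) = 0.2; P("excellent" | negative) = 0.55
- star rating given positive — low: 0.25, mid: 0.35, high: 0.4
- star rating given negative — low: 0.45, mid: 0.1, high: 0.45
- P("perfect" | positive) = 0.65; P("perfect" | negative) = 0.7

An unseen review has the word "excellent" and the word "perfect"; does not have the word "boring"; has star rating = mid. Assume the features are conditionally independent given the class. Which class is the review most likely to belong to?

positive

positive: 0.45 × (1−0.65) × 0.2 × 0.35 × 0.65 = 0.00716625
negative: 0.55 × (1−0.9) × 0.55 × 0.1 × 0.7 = 0.0021175
Highest score → positive.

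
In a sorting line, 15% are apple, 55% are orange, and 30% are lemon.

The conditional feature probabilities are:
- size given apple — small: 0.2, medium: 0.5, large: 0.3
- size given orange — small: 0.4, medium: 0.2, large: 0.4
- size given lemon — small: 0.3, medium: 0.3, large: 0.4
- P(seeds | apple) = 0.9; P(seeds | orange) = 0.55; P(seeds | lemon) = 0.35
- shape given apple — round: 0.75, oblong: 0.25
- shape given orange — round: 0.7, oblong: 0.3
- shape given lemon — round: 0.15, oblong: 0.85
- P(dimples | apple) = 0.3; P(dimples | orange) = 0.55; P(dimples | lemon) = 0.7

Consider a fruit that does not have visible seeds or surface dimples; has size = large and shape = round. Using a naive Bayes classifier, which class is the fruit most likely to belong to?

apple: 0.15 × 0.3 × (1−0.9) × 0.75 × (1−0.3) = 0.0023625
orange: 0.55 × 0.4 × (1−0.55) × 0.7 × (1−0.55) = 0.031185
lemon: 0.3 × 0.4 × (1−0.35) × 0.15 × (1−0.7) = 0.00351
Highest score → orange.

orange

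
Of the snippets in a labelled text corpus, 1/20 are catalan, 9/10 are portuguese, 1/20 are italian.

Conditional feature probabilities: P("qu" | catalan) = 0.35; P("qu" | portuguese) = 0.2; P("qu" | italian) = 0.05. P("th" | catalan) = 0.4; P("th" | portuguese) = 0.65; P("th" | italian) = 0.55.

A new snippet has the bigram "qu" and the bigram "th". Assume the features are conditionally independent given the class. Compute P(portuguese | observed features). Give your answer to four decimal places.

0.9332

catalan: 0.05 × 0.35 × 0.4 = 0.007
portuguese: 0.9 × 0.2 × 0.65 = 0.117
italian: 0.05 × 0.05 × 0.55 = 0.001375
P(portuguese | x) = 0.117 / 0.125375 ≈ 0.9332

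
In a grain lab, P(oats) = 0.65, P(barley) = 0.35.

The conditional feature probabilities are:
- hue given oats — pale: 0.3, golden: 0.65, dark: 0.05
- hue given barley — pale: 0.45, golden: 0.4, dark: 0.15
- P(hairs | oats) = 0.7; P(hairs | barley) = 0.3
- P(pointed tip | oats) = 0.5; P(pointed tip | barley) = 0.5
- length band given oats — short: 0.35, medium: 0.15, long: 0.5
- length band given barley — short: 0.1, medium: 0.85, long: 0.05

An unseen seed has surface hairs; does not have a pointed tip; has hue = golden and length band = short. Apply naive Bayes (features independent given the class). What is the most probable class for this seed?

oats: 0.65 × 0.65 × 0.7 × (1−0.5) × 0.35 = 0.05175625
barley: 0.35 × 0.4 × 0.3 × (1−0.5) × 0.1 = 0.0021
Highest score → oats.

oats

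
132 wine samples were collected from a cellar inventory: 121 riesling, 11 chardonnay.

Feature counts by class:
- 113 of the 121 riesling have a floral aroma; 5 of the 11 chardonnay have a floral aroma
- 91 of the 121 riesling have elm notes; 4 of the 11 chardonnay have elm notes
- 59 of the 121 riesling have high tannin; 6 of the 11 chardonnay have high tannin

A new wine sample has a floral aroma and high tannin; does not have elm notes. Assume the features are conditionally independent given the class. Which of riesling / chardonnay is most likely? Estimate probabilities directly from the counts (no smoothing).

riesling

riesling: (121/132) × (113/121) × (30/121) × (59/121) ≈ 0.103492
chardonnay: (11/132) × (5/11) × (7/11) × (6/11) ≈ 0.013148
Highest score → riesling.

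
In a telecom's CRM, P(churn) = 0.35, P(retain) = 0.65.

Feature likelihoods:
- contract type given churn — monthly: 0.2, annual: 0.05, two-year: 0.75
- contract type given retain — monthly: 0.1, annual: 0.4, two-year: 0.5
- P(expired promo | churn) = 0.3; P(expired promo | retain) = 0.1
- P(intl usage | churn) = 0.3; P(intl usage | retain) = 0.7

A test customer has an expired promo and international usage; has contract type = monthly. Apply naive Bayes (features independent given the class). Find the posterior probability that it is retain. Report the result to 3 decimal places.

churn: 0.35 × 0.2 × 0.3 × 0.3 = 0.0063
retain: 0.65 × 0.1 × 0.1 × 0.7 = 0.00455
P(retain | x) = 0.00455 / 0.01085 ≈ 0.419

0.419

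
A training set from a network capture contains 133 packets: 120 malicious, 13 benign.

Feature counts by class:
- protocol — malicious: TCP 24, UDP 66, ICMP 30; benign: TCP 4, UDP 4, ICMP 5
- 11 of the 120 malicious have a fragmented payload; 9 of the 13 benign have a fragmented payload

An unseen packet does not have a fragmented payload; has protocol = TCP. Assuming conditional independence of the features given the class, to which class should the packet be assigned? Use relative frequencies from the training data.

malicious

malicious: (120/133) × (24/120) × (109/120) ≈ 0.16391
benign: (13/133) × (4/13) × (4/13) ≈ 0.0092539
Highest score → malicious.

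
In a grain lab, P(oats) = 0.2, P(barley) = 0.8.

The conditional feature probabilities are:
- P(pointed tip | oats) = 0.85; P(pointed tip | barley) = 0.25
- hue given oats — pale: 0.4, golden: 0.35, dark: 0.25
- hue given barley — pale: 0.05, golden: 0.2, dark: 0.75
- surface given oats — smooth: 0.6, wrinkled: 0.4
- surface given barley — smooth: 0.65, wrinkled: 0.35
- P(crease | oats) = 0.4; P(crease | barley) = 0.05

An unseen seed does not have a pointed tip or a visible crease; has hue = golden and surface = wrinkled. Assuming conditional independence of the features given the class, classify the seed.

barley

oats: 0.2 × (1−0.85) × 0.35 × 0.4 × (1−0.4) = 0.00252
barley: 0.8 × (1−0.25) × 0.2 × 0.35 × (1−0.05) = 0.0399
Highest score → barley.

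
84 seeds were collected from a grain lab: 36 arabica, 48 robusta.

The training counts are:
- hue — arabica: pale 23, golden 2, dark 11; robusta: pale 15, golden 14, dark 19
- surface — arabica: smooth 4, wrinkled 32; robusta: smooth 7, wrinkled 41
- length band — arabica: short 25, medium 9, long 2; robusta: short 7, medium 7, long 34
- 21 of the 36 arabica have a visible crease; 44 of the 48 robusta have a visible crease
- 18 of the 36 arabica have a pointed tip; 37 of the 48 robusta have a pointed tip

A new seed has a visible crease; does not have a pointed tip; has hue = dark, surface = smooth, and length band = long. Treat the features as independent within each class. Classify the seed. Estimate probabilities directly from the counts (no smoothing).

robusta

arabica: (36/84) × (11/36) × (4/36) × (2/36) × (21/36) × (18/36) ≈ 0.000235768
robusta: (48/84) × (19/48) × (7/48) × (34/48) × (44/48) × (11/48) ≈ 0.00490831
Highest score → robusta.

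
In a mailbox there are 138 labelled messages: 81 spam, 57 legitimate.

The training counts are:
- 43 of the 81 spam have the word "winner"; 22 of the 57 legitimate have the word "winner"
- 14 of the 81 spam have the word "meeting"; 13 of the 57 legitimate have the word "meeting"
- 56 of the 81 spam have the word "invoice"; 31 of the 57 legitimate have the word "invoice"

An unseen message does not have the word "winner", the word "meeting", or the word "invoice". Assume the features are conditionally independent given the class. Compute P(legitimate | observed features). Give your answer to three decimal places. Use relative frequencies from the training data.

0.560

spam: (81/138) × (38/81) × (67/81) × (25/81) ≈ 0.070299
legitimate: (57/138) × (35/57) × (44/57) × (26/57) ≈ 0.0893028
P(legitimate | x) = 0.0893028 / 0.1596018 ≈ 0.560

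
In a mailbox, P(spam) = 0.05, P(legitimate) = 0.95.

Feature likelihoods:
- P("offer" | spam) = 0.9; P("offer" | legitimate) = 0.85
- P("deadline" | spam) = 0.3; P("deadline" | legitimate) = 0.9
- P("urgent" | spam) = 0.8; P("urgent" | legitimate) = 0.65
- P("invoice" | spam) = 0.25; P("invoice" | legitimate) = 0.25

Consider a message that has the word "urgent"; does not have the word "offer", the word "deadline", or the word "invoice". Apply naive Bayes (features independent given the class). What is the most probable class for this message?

legitimate

spam: 0.05 × (1−0.9) × (1−0.3) × 0.8 × (1−0.25) = 0.0021
legitimate: 0.95 × (1−0.85) × (1−0.9) × 0.65 × (1−0.25) = 0.006946875
Highest score → legitimate.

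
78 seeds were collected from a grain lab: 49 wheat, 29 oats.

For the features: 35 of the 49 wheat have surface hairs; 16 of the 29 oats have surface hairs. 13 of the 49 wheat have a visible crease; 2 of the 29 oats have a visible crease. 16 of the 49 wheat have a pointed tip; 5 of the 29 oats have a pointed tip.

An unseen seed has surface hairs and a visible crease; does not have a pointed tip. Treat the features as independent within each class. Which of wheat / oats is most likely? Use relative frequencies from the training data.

wheat

wheat: (49/78) × (35/49) × (13/49) × (33/49) ≈ 0.0801749
oats: (29/78) × (16/29) × (2/29) × (24/29) ≈ 0.0117077
Highest score → wheat.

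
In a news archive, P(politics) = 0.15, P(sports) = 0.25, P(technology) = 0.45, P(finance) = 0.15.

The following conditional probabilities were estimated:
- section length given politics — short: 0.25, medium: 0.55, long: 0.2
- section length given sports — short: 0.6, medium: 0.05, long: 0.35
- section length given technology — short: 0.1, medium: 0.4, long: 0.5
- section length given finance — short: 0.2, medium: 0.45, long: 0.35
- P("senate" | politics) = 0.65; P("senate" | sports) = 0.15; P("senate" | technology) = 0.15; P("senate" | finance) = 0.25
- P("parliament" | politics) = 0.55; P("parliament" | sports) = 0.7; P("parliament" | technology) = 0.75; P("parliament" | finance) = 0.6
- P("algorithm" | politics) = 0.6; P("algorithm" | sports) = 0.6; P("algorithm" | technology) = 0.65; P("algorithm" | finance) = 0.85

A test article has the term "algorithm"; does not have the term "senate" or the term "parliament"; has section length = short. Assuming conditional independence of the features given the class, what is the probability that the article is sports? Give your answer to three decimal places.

politics: 0.15 × 0.25 × (1−0.65) × (1−0.55) × 0.6 = 0.00354375
sports: 0.25 × 0.6 × (1−0.15) × (1−0.7) × 0.6 = 0.02295
technology: 0.45 × 0.1 × (1−0.15) × (1−0.75) × 0.65 = 0.006215625
finance: 0.15 × 0.2 × (1−0.25) × (1−0.6) × 0.85 = 0.00765
P(sports | x) = 0.02295 / 0.040359375 ≈ 0.569

0.569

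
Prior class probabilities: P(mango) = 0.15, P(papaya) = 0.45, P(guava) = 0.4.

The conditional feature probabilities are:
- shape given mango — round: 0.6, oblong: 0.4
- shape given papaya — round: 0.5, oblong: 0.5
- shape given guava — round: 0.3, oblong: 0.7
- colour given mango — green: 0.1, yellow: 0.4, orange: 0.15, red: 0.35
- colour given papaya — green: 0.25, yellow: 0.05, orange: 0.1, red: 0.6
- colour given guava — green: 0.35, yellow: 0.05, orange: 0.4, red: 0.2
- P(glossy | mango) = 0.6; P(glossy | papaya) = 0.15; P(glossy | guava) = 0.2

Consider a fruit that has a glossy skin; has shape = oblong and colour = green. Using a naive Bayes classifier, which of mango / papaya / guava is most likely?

mango: 0.15 × 0.4 × 0.1 × 0.6 = 0.0036
papaya: 0.45 × 0.5 × 0.25 × 0.15 = 0.0084375
guava: 0.4 × 0.7 × 0.35 × 0.2 = 0.0196
Highest score → guava.

guava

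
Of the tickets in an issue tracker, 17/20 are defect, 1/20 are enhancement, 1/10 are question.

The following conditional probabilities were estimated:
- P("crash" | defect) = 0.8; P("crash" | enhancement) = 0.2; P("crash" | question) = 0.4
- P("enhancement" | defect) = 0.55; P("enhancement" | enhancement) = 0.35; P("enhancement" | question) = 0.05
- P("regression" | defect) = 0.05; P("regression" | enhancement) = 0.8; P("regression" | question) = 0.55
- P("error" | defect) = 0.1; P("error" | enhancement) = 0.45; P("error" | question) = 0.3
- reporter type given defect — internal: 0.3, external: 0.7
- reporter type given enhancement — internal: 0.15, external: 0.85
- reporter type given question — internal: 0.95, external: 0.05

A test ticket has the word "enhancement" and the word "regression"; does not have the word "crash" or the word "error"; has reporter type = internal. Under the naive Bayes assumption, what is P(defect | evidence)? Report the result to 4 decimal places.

0.3844

defect: 0.85 × (1−0.8) × 0.55 × 0.05 × (1−0.1) × 0.3 = 0.00126225
enhancement: 0.05 × (1−0.2) × 0.35 × 0.8 × (1−0.45) × 0.15 = 0.000924
question: 0.1 × (1−0.4) × 0.05 × 0.55 × (1−0.3) × 0.95 = 0.00109725
P(defect | x) = 0.00126225 / 0.0032835 ≈ 0.3844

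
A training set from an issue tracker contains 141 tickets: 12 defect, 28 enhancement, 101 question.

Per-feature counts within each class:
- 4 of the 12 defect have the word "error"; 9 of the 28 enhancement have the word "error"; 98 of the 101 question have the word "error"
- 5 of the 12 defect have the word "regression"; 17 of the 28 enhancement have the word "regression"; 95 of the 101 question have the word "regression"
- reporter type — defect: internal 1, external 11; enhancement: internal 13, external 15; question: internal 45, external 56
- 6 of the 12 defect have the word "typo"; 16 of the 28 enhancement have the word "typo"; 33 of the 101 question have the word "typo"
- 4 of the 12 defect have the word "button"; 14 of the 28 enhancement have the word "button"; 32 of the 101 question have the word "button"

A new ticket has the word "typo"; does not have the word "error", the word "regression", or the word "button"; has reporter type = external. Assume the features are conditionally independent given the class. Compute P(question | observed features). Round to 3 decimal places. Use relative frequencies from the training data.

0.009

defect: (12/141) × (8/12) × (7/12) × (11/12) × (6/12) × (8/12) ≈ 0.0101129
enhancement: (28/141) × (19/28) × (11/28) × (15/28) × (16/28) × (14/28) ≈ 0.00810279
question: (101/141) × (3/101) × (6/101) × (56/101) × (33/101) × (69/101) ≈ 0.00015643
P(question | x) = 0.00015643 / 0.01837212 ≈ 0.009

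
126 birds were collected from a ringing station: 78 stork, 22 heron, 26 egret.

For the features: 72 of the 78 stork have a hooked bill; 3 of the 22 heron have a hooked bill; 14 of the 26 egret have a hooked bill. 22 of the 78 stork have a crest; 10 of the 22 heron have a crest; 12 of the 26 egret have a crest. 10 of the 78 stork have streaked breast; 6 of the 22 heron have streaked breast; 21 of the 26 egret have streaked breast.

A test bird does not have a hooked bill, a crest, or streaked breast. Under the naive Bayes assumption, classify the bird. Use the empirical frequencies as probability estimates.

stork: (78/126) × (6/78) × (56/78) × (68/78) ≈ 0.029805
heron: (22/126) × (19/22) × (12/22) × (16/22) ≈ 0.059819
egret: (26/126) × (12/26) × (14/26) × (5/26) ≈ 0.00986193
Highest score → heron.

heron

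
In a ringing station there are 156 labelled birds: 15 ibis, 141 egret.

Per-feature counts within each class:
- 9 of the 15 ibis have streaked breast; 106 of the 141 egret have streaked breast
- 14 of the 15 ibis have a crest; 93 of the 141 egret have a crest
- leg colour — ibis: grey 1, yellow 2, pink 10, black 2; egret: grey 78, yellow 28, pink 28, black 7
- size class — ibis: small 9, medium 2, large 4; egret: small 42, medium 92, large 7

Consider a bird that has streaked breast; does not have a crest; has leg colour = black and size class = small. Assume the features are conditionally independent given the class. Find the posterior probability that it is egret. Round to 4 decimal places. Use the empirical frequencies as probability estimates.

0.9175

ibis: (15/156) × (9/15) × (1/15) × (2/15) × (9/15) ≈ 0.000307692
egret: (141/156) × (106/141) × (48/141) × (7/141) × (42/141) ≈ 0.00342068
P(egret | x) = 0.00342068 / 0.003728372 ≈ 0.9175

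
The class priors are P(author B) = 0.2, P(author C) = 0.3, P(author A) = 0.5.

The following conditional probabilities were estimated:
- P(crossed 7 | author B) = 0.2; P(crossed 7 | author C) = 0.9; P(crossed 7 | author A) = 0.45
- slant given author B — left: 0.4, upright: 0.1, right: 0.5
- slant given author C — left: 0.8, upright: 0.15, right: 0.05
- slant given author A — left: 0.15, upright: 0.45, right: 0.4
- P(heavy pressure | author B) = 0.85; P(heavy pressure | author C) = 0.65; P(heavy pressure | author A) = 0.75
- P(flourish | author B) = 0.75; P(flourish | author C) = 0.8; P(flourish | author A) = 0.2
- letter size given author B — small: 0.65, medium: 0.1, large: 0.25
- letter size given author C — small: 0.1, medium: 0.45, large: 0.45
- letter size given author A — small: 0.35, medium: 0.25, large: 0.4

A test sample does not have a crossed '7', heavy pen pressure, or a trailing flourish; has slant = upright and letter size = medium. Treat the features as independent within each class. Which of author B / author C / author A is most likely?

author A

author B: 0.2 × (1−0.2) × 0.1 × (1−0.85) × (1−0.75) × 0.1 = 0.00006
author C: 0.3 × (1−0.9) × 0.15 × (1−0.65) × (1−0.8) × 0.45 = 0.00014175
author A: 0.5 × (1−0.45) × 0.45 × (1−0.75) × (1−0.2) × 0.25 = 0.0061875
Highest score → author A.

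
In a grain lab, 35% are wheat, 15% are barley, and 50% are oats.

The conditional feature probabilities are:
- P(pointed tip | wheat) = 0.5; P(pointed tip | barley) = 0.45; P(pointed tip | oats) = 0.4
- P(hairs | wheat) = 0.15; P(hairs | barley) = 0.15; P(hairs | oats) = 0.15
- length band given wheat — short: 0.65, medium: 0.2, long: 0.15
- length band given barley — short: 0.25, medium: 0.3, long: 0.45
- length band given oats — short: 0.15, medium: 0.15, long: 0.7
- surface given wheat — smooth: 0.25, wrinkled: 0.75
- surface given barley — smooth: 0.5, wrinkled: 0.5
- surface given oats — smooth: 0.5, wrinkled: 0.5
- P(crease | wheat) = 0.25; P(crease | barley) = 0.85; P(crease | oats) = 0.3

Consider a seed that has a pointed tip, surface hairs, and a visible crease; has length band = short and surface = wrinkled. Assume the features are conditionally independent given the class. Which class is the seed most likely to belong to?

wheat

wheat: 0.35 × 0.5 × 0.15 × 0.65 × 0.75 × 0.25 = 0.00319921875
barley: 0.15 × 0.45 × 0.15 × 0.25 × 0.5 × 0.85 = 0.00107578125
oats: 0.5 × 0.4 × 0.15 × 0.15 × 0.5 × 0.3 = 0.000675
Highest score → wheat.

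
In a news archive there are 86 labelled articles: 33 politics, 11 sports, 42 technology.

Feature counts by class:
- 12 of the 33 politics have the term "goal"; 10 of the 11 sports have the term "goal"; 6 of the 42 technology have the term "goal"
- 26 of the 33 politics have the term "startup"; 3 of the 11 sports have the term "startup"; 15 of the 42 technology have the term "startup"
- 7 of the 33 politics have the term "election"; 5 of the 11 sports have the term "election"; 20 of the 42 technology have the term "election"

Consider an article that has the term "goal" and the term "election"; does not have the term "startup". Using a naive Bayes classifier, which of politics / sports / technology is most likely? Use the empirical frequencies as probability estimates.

politics: (33/86) × (12/33) × (7/33) × (7/33) ≈ 0.00627843
sports: (11/86) × (10/11) × (8/11) × (5/11) ≈ 0.0384394
technology: (42/86) × (6/42) × (27/42) × (20/42) ≈ 0.0213574
Highest score → sports.

sports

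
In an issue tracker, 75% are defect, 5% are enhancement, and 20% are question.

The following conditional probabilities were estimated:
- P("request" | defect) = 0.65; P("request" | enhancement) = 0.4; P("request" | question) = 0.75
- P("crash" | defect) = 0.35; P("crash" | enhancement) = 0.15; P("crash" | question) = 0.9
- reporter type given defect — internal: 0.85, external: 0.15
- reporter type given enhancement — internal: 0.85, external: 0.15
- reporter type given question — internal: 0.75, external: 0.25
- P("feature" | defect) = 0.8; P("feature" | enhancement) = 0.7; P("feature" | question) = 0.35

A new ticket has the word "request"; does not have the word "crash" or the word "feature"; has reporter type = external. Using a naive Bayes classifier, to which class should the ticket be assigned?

defect: 0.75 × 0.65 × (1−0.35) × 0.15 × (1−0.8) = 0.00950625
enhancement: 0.05 × 0.4 × (1−0.15) × 0.15 × (1−0.7) = 0.000765
question: 0.2 × 0.75 × (1−0.9) × 0.25 × (1−0.35) = 0.0024375
Highest score → defect.

defect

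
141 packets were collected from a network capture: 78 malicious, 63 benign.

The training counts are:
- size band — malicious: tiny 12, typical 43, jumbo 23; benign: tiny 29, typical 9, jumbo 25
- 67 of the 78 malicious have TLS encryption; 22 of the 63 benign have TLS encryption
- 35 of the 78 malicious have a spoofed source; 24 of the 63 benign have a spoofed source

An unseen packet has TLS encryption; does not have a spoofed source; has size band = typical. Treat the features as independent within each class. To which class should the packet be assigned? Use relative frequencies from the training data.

malicious

malicious: (78/141) × (43/78) × (67/78) × (43/78) ≈ 0.144412
benign: (63/141) × (9/63) × (22/63) × (39/63) ≈ 0.0137984
Highest score → malicious.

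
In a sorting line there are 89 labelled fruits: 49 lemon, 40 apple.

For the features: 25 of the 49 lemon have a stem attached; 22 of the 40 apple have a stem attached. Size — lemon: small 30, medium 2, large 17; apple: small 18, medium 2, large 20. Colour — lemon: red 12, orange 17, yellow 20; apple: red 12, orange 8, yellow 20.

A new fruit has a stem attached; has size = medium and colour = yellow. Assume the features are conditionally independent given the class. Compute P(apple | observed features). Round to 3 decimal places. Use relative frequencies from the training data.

lemon: (49/89) × (25/49) × (2/49) × (20/49) ≈ 0.0046797
apple: (40/89) × (22/40) × (2/40) × (20/40) ≈ 0.00617978
P(apple | x) = 0.00617978 / 0.01085948 ≈ 0.569

0.569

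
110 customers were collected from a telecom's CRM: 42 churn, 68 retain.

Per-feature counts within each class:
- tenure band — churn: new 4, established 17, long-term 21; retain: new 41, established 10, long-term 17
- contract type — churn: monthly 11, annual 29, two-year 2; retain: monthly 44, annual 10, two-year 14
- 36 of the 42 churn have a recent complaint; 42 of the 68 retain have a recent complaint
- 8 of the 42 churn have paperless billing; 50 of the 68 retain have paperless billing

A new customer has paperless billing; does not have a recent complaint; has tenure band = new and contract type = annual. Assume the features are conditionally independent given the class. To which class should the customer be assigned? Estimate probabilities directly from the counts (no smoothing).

churn: (42/110) × (4/42) × (29/42) × (6/42) × (8/42) ≈ 0.000683217
retain: (68/110) × (41/68) × (10/68) × (26/68) × (50/68) ≈ 0.0154102
Highest score → retain.

retain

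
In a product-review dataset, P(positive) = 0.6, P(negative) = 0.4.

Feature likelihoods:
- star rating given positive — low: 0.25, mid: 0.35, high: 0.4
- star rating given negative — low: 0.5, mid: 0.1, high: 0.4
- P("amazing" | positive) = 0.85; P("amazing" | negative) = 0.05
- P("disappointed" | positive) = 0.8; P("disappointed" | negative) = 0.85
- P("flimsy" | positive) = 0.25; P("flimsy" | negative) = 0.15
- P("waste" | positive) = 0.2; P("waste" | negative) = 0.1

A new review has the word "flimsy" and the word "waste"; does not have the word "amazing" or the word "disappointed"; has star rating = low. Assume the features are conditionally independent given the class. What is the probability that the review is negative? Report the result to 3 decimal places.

0.655

positive: 0.6 × 0.25 × (1−0.85) × (1−0.8) × 0.25 × 0.2 = 0.000225
negative: 0.4 × 0.5 × (1−0.05) × (1−0.85) × 0.15 × 0.1 = 0.0004275
P(negative | x) = 0.0004275 / 0.0006525 ≈ 0.655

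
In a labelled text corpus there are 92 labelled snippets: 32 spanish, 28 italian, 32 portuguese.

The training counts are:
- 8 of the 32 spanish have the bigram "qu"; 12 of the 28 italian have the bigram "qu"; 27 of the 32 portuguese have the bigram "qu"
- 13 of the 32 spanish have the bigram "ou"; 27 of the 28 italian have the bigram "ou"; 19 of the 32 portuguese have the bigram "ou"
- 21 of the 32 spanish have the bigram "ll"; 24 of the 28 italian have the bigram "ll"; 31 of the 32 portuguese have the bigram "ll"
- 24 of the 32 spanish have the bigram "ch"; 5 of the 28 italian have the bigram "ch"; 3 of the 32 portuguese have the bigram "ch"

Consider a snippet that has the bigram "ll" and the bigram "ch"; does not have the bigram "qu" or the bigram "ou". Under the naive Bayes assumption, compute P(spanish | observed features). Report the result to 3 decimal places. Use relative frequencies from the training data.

spanish: (32/92) × (24/32) × (19/32) × (21/32) × (24/32) ≈ 0.0762356
italian: (28/92) × (16/28) × (1/28) × (24/28) × (5/28) ≈ 0.000950691
portuguese: (32/92) × (5/32) × (13/32) × (31/32) × (3/32) ≈ 0.0020052
P(spanish | x) = 0.0762356 / 0.079191491 ≈ 0.963

0.963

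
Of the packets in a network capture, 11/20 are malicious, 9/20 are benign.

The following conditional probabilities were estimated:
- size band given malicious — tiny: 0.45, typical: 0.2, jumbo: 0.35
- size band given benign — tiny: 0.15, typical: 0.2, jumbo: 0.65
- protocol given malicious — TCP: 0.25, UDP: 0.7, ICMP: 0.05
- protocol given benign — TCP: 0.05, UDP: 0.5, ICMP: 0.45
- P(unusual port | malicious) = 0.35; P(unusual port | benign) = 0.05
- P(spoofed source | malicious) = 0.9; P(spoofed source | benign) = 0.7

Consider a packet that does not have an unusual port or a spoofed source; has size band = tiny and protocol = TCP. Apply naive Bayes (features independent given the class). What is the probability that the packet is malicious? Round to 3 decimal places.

malicious: 0.55 × 0.45 × 0.25 × (1−0.35) × (1−0.9) = 0.004021875
benign: 0.45 × 0.15 × 0.05 × (1−0.05) × (1−0.7) = 0.000961875
P(malicious | x) = 0.004021875 / 0.00498375 ≈ 0.807

0.807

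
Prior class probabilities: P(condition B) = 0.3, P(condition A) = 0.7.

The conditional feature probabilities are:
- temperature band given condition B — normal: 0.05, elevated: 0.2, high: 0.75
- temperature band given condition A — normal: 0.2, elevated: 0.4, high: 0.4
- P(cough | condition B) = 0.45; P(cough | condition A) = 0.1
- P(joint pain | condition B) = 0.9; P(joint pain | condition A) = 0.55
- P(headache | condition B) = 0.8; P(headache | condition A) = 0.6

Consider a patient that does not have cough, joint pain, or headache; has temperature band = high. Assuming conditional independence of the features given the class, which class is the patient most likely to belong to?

condition A

condition B: 0.3 × 0.75 × (1−0.45) × (1−0.9) × (1−0.8) = 0.002475
condition A: 0.7 × 0.4 × (1−0.1) × (1−0.55) × (1−0.6) = 0.04536
Highest score → condition A.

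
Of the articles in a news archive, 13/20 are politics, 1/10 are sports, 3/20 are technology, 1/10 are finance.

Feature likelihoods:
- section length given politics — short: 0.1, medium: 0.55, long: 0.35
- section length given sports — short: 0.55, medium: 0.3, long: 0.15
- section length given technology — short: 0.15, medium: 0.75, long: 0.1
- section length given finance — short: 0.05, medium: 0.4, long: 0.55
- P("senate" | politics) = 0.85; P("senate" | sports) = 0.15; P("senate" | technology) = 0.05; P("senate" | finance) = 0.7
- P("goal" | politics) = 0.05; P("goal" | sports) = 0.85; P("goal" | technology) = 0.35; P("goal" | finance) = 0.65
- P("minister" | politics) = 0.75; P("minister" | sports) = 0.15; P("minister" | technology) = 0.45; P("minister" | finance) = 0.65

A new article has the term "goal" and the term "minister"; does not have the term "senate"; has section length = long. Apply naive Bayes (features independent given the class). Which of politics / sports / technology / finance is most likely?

politics: 0.65 × 0.35 × (1−0.85) × 0.05 × 0.75 = 0.0012796875
sports: 0.1 × 0.15 × (1−0.15) × 0.85 × 0.15 = 0.001625625
technology: 0.15 × 0.1 × (1−0.05) × 0.35 × 0.45 = 0.002244375
finance: 0.1 × 0.55 × (1−0.7) × 0.65 × 0.65 = 0.00697125
Highest score → finance.

finance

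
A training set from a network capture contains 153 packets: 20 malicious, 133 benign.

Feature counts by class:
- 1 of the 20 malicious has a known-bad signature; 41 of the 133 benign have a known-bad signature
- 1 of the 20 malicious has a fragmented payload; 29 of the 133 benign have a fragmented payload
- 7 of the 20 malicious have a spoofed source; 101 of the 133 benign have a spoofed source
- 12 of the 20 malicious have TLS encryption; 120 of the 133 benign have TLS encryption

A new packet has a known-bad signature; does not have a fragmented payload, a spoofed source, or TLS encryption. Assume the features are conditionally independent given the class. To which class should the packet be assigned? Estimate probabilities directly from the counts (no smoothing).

malicious: (20/153) × (1/20) × (19/20) × (13/20) × (8/20) ≈ 0.00161438
benign: (133/153) × (41/133) × (104/133) × (32/133) × (13/133) ≈ 0.00492793
Highest score → benign.

benign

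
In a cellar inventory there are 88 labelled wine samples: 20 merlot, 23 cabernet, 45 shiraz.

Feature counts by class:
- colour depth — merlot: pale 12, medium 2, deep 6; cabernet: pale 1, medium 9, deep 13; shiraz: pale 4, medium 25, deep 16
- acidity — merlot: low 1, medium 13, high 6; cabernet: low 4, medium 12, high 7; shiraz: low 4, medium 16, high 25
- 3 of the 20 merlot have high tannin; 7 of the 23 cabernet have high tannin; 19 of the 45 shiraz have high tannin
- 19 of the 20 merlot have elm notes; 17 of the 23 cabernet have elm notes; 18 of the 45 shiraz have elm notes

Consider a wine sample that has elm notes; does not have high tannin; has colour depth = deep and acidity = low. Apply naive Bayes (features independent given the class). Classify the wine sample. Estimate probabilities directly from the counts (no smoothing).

cabernet

merlot: (20/88) × (6/20) × (1/20) × (17/20) × (19/20) ≈ 0.00275284
cabernet: (23/88) × (13/23) × (4/23) × (16/23) × (17/23) ≈ 0.0132101
shiraz: (45/88) × (16/45) × (4/45) × (26/45) × (18/45) ≈ 0.00373513
Highest score → cabernet.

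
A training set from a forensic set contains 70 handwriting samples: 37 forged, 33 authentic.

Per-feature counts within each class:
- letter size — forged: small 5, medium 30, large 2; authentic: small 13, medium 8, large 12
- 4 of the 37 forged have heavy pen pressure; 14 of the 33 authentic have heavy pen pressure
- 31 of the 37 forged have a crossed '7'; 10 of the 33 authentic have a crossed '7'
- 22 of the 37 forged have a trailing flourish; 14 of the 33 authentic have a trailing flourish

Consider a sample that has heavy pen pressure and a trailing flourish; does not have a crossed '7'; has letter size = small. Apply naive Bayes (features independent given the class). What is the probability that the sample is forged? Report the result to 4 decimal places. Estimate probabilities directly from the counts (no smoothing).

forged: (37/70) × (5/37) × (4/37) × (6/37) × (22/37) ≈ 0.000744562
authentic: (33/70) × (13/33) × (14/33) × (23/33) × (14/33) ≈ 0.0232963
P(forged | x) = 0.000744562 / 0.024040862 ≈ 0.0310

0.0310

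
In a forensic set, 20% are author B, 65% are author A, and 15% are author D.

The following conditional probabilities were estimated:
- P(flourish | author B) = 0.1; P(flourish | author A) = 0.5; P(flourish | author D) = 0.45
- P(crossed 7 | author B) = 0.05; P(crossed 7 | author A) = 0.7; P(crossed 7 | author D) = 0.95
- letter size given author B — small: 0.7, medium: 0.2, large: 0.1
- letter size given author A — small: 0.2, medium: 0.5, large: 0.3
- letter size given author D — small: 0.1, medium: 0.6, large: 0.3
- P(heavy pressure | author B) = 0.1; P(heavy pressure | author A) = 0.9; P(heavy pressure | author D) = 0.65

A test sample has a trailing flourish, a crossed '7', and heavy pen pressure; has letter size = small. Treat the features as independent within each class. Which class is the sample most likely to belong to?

author B: 0.2 × 0.1 × 0.05 × 0.7 × 0.1 = 0.00007
author A: 0.65 × 0.5 × 0.7 × 0.2 × 0.9 = 0.04095
author D: 0.15 × 0.45 × 0.95 × 0.1 × 0.65 = 0.004168125
Highest score → author A.

author A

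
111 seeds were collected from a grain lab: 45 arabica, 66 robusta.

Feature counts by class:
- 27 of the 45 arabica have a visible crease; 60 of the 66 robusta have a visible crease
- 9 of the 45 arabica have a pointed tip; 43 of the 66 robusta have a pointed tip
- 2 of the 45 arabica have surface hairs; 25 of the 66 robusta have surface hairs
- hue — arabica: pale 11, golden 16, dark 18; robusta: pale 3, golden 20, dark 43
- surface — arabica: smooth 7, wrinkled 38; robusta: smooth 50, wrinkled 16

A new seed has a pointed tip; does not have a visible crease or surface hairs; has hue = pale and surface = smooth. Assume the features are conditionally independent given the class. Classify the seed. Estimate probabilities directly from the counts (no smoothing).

arabica

arabica: (45/111) × (18/45) × (9/45) × (43/45) × (11/45) × (7/45) ≈ 0.00117842
robusta: (66/111) × (6/66) × (43/66) × (41/66) × (3/66) × (50/66) ≈ 0.000753349
Highest score → arabica.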